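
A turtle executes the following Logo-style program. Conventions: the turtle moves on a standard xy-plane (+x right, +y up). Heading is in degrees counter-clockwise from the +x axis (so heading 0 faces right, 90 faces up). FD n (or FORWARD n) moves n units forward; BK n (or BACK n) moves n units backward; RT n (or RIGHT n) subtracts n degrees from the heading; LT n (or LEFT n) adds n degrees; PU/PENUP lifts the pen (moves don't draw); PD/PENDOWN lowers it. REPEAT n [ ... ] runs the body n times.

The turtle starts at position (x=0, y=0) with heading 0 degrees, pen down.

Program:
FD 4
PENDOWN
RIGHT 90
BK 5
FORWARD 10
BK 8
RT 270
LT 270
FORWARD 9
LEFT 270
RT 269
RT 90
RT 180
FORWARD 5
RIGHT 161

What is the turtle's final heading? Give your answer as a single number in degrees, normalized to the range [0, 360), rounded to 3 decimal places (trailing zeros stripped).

Answer: 200

Derivation:
Executing turtle program step by step:
Start: pos=(0,0), heading=0, pen down
FD 4: (0,0) -> (4,0) [heading=0, draw]
PD: pen down
RT 90: heading 0 -> 270
BK 5: (4,0) -> (4,5) [heading=270, draw]
FD 10: (4,5) -> (4,-5) [heading=270, draw]
BK 8: (4,-5) -> (4,3) [heading=270, draw]
RT 270: heading 270 -> 0
LT 270: heading 0 -> 270
FD 9: (4,3) -> (4,-6) [heading=270, draw]
LT 270: heading 270 -> 180
RT 269: heading 180 -> 271
RT 90: heading 271 -> 181
RT 180: heading 181 -> 1
FD 5: (4,-6) -> (8.999,-5.913) [heading=1, draw]
RT 161: heading 1 -> 200
Final: pos=(8.999,-5.913), heading=200, 6 segment(s) drawn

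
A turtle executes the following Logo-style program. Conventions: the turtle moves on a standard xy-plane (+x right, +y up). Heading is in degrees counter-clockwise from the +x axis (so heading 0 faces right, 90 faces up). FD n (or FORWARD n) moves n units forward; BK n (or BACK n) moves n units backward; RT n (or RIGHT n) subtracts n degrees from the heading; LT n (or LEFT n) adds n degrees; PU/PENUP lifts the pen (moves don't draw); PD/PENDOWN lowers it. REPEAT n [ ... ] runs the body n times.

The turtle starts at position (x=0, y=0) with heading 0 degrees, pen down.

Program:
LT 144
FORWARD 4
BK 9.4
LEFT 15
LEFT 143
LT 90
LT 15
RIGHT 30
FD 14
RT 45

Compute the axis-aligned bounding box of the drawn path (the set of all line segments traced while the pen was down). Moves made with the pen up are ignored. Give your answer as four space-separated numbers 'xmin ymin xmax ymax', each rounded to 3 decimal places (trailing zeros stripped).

Answer: -3.236 -3.174 17.757 2.351

Derivation:
Executing turtle program step by step:
Start: pos=(0,0), heading=0, pen down
LT 144: heading 0 -> 144
FD 4: (0,0) -> (-3.236,2.351) [heading=144, draw]
BK 9.4: (-3.236,2.351) -> (4.369,-3.174) [heading=144, draw]
LT 15: heading 144 -> 159
LT 143: heading 159 -> 302
LT 90: heading 302 -> 32
LT 15: heading 32 -> 47
RT 30: heading 47 -> 17
FD 14: (4.369,-3.174) -> (17.757,0.919) [heading=17, draw]
RT 45: heading 17 -> 332
Final: pos=(17.757,0.919), heading=332, 3 segment(s) drawn

Segment endpoints: x in {-3.236, 0, 4.369, 17.757}, y in {-3.174, 0, 0.919, 2.351}
xmin=-3.236, ymin=-3.174, xmax=17.757, ymax=2.351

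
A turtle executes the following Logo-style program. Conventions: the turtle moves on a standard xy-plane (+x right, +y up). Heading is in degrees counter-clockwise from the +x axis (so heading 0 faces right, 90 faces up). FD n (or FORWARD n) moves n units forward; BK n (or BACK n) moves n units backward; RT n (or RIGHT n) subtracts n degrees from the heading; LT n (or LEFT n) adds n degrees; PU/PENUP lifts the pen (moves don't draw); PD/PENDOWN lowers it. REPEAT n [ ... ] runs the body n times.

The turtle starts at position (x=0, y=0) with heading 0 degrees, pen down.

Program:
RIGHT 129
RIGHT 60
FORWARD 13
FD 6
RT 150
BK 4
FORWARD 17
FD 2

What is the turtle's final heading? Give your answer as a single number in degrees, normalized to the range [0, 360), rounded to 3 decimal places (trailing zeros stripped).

Answer: 21

Derivation:
Executing turtle program step by step:
Start: pos=(0,0), heading=0, pen down
RT 129: heading 0 -> 231
RT 60: heading 231 -> 171
FD 13: (0,0) -> (-12.84,2.034) [heading=171, draw]
FD 6: (-12.84,2.034) -> (-18.766,2.972) [heading=171, draw]
RT 150: heading 171 -> 21
BK 4: (-18.766,2.972) -> (-22.5,1.539) [heading=21, draw]
FD 17: (-22.5,1.539) -> (-6.63,7.631) [heading=21, draw]
FD 2: (-6.63,7.631) -> (-4.762,8.348) [heading=21, draw]
Final: pos=(-4.762,8.348), heading=21, 5 segment(s) drawn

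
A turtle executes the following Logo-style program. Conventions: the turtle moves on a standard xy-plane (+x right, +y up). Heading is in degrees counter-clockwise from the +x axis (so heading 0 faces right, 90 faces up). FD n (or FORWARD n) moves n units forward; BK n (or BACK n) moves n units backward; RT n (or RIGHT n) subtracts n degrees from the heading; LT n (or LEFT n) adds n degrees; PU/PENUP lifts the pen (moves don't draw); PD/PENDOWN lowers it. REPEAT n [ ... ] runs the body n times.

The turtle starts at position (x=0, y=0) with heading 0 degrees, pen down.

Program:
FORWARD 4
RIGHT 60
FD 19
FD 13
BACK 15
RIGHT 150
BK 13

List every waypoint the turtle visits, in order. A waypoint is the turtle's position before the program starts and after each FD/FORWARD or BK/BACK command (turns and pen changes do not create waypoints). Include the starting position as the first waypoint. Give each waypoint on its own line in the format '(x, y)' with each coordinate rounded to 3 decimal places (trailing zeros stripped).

Answer: (0, 0)
(4, 0)
(13.5, -16.454)
(20, -27.713)
(12.5, -14.722)
(23.758, -21.222)

Derivation:
Executing turtle program step by step:
Start: pos=(0,0), heading=0, pen down
FD 4: (0,0) -> (4,0) [heading=0, draw]
RT 60: heading 0 -> 300
FD 19: (4,0) -> (13.5,-16.454) [heading=300, draw]
FD 13: (13.5,-16.454) -> (20,-27.713) [heading=300, draw]
BK 15: (20,-27.713) -> (12.5,-14.722) [heading=300, draw]
RT 150: heading 300 -> 150
BK 13: (12.5,-14.722) -> (23.758,-21.222) [heading=150, draw]
Final: pos=(23.758,-21.222), heading=150, 5 segment(s) drawn
Waypoints (6 total):
(0, 0)
(4, 0)
(13.5, -16.454)
(20, -27.713)
(12.5, -14.722)
(23.758, -21.222)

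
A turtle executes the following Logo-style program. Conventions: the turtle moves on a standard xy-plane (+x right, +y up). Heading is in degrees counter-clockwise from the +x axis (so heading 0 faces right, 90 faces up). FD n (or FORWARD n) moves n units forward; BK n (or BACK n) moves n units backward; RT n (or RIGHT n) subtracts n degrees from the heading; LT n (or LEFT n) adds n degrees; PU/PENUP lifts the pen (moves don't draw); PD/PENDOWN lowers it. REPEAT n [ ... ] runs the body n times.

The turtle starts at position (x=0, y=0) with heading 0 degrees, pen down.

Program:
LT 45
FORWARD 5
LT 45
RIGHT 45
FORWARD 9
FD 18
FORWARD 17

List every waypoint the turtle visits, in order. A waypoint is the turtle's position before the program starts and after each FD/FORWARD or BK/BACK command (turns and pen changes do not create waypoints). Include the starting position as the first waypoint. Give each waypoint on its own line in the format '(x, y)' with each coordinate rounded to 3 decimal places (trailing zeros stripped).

Executing turtle program step by step:
Start: pos=(0,0), heading=0, pen down
LT 45: heading 0 -> 45
FD 5: (0,0) -> (3.536,3.536) [heading=45, draw]
LT 45: heading 45 -> 90
RT 45: heading 90 -> 45
FD 9: (3.536,3.536) -> (9.899,9.899) [heading=45, draw]
FD 18: (9.899,9.899) -> (22.627,22.627) [heading=45, draw]
FD 17: (22.627,22.627) -> (34.648,34.648) [heading=45, draw]
Final: pos=(34.648,34.648), heading=45, 4 segment(s) drawn
Waypoints (5 total):
(0, 0)
(3.536, 3.536)
(9.899, 9.899)
(22.627, 22.627)
(34.648, 34.648)

Answer: (0, 0)
(3.536, 3.536)
(9.899, 9.899)
(22.627, 22.627)
(34.648, 34.648)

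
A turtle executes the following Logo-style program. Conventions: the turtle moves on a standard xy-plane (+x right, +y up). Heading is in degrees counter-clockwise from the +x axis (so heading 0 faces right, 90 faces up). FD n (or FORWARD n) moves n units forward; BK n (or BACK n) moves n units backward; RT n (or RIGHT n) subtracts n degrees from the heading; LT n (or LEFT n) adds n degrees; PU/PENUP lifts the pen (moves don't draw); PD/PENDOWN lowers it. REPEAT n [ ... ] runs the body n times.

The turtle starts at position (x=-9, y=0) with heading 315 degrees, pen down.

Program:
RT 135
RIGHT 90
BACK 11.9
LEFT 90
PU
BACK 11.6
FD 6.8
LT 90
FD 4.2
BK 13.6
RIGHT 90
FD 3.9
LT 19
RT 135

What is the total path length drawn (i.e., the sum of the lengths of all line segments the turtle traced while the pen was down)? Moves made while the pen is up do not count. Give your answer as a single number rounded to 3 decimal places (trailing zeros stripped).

Answer: 11.9

Derivation:
Executing turtle program step by step:
Start: pos=(-9,0), heading=315, pen down
RT 135: heading 315 -> 180
RT 90: heading 180 -> 90
BK 11.9: (-9,0) -> (-9,-11.9) [heading=90, draw]
LT 90: heading 90 -> 180
PU: pen up
BK 11.6: (-9,-11.9) -> (2.6,-11.9) [heading=180, move]
FD 6.8: (2.6,-11.9) -> (-4.2,-11.9) [heading=180, move]
LT 90: heading 180 -> 270
FD 4.2: (-4.2,-11.9) -> (-4.2,-16.1) [heading=270, move]
BK 13.6: (-4.2,-16.1) -> (-4.2,-2.5) [heading=270, move]
RT 90: heading 270 -> 180
FD 3.9: (-4.2,-2.5) -> (-8.1,-2.5) [heading=180, move]
LT 19: heading 180 -> 199
RT 135: heading 199 -> 64
Final: pos=(-8.1,-2.5), heading=64, 1 segment(s) drawn

Segment lengths:
  seg 1: (-9,0) -> (-9,-11.9), length = 11.9
Total = 11.9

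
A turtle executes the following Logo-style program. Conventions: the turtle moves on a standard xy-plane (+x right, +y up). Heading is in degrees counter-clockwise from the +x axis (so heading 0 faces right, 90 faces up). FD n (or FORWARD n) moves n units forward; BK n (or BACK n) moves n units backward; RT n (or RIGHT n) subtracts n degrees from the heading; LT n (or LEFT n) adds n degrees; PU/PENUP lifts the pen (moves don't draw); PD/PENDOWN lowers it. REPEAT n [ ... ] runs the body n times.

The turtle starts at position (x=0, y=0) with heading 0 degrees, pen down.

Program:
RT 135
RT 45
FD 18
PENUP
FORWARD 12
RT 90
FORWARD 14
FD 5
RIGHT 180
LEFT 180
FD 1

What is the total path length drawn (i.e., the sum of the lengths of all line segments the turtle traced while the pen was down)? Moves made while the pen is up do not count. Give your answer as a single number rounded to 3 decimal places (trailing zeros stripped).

Executing turtle program step by step:
Start: pos=(0,0), heading=0, pen down
RT 135: heading 0 -> 225
RT 45: heading 225 -> 180
FD 18: (0,0) -> (-18,0) [heading=180, draw]
PU: pen up
FD 12: (-18,0) -> (-30,0) [heading=180, move]
RT 90: heading 180 -> 90
FD 14: (-30,0) -> (-30,14) [heading=90, move]
FD 5: (-30,14) -> (-30,19) [heading=90, move]
RT 180: heading 90 -> 270
LT 180: heading 270 -> 90
FD 1: (-30,19) -> (-30,20) [heading=90, move]
Final: pos=(-30,20), heading=90, 1 segment(s) drawn

Segment lengths:
  seg 1: (0,0) -> (-18,0), length = 18
Total = 18

Answer: 18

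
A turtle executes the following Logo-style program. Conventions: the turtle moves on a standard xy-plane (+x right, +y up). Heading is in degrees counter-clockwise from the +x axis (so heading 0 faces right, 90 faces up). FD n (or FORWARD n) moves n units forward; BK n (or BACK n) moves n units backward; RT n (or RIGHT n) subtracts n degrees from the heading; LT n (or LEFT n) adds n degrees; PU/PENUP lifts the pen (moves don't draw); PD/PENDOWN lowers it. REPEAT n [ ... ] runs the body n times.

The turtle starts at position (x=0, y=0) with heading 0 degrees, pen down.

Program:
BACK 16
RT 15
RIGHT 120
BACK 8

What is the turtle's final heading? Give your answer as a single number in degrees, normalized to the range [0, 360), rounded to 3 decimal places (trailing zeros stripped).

Answer: 225

Derivation:
Executing turtle program step by step:
Start: pos=(0,0), heading=0, pen down
BK 16: (0,0) -> (-16,0) [heading=0, draw]
RT 15: heading 0 -> 345
RT 120: heading 345 -> 225
BK 8: (-16,0) -> (-10.343,5.657) [heading=225, draw]
Final: pos=(-10.343,5.657), heading=225, 2 segment(s) drawn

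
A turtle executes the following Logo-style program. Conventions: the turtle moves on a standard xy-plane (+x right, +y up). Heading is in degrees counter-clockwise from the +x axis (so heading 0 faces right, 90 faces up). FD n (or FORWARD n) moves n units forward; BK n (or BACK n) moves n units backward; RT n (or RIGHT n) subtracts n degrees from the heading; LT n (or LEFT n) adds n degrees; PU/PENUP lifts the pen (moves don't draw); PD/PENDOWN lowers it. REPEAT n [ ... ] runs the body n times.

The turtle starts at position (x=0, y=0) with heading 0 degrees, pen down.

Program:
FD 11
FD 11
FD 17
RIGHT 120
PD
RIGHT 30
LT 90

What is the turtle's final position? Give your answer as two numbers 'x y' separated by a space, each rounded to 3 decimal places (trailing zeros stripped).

Executing turtle program step by step:
Start: pos=(0,0), heading=0, pen down
FD 11: (0,0) -> (11,0) [heading=0, draw]
FD 11: (11,0) -> (22,0) [heading=0, draw]
FD 17: (22,0) -> (39,0) [heading=0, draw]
RT 120: heading 0 -> 240
PD: pen down
RT 30: heading 240 -> 210
LT 90: heading 210 -> 300
Final: pos=(39,0), heading=300, 3 segment(s) drawn

Answer: 39 0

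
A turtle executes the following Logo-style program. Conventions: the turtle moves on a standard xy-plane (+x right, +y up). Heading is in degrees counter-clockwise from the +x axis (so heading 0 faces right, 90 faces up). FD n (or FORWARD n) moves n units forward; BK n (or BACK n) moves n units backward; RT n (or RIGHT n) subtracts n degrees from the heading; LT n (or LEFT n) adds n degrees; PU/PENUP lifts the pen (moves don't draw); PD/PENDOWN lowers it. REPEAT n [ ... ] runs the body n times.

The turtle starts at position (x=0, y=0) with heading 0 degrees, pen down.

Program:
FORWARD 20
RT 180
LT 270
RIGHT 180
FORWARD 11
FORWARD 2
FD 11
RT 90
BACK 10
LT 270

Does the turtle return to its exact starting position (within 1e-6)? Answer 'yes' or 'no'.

Answer: no

Derivation:
Executing turtle program step by step:
Start: pos=(0,0), heading=0, pen down
FD 20: (0,0) -> (20,0) [heading=0, draw]
RT 180: heading 0 -> 180
LT 270: heading 180 -> 90
RT 180: heading 90 -> 270
FD 11: (20,0) -> (20,-11) [heading=270, draw]
FD 2: (20,-11) -> (20,-13) [heading=270, draw]
FD 11: (20,-13) -> (20,-24) [heading=270, draw]
RT 90: heading 270 -> 180
BK 10: (20,-24) -> (30,-24) [heading=180, draw]
LT 270: heading 180 -> 90
Final: pos=(30,-24), heading=90, 5 segment(s) drawn

Start position: (0, 0)
Final position: (30, -24)
Distance = 38.419; >= 1e-6 -> NOT closed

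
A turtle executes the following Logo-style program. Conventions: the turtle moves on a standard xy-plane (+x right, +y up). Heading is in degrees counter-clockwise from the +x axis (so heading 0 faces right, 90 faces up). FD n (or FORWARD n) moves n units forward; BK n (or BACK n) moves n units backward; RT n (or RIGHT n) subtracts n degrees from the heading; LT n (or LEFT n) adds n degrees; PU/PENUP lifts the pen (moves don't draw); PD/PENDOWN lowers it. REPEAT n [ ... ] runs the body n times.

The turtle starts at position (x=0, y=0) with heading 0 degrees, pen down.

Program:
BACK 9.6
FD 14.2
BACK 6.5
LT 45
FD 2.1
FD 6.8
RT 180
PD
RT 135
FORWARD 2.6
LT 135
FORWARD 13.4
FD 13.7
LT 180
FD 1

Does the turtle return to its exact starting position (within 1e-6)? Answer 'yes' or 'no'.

Answer: no

Derivation:
Executing turtle program step by step:
Start: pos=(0,0), heading=0, pen down
BK 9.6: (0,0) -> (-9.6,0) [heading=0, draw]
FD 14.2: (-9.6,0) -> (4.6,0) [heading=0, draw]
BK 6.5: (4.6,0) -> (-1.9,0) [heading=0, draw]
LT 45: heading 0 -> 45
FD 2.1: (-1.9,0) -> (-0.415,1.485) [heading=45, draw]
FD 6.8: (-0.415,1.485) -> (4.393,6.293) [heading=45, draw]
RT 180: heading 45 -> 225
PD: pen down
RT 135: heading 225 -> 90
FD 2.6: (4.393,6.293) -> (4.393,8.893) [heading=90, draw]
LT 135: heading 90 -> 225
FD 13.4: (4.393,8.893) -> (-5.082,-0.582) [heading=225, draw]
FD 13.7: (-5.082,-0.582) -> (-14.769,-10.269) [heading=225, draw]
LT 180: heading 225 -> 45
FD 1: (-14.769,-10.269) -> (-14.062,-9.562) [heading=45, draw]
Final: pos=(-14.062,-9.562), heading=45, 9 segment(s) drawn

Start position: (0, 0)
Final position: (-14.062, -9.562)
Distance = 17.005; >= 1e-6 -> NOT closed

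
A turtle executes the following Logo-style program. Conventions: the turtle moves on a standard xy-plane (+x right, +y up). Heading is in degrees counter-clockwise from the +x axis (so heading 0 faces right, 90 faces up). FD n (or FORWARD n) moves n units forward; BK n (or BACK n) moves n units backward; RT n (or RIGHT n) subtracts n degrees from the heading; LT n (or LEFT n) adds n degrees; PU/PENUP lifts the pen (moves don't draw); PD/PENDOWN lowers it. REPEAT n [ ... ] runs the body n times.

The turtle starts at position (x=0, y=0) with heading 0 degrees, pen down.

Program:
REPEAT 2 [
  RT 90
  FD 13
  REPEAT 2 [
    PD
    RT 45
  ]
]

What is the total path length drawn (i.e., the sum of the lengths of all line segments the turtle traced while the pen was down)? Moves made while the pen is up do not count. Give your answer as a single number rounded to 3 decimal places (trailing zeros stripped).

Answer: 26

Derivation:
Executing turtle program step by step:
Start: pos=(0,0), heading=0, pen down
REPEAT 2 [
  -- iteration 1/2 --
  RT 90: heading 0 -> 270
  FD 13: (0,0) -> (0,-13) [heading=270, draw]
  REPEAT 2 [
    -- iteration 1/2 --
    PD: pen down
    RT 45: heading 270 -> 225
    -- iteration 2/2 --
    PD: pen down
    RT 45: heading 225 -> 180
  ]
  -- iteration 2/2 --
  RT 90: heading 180 -> 90
  FD 13: (0,-13) -> (0,0) [heading=90, draw]
  REPEAT 2 [
    -- iteration 1/2 --
    PD: pen down
    RT 45: heading 90 -> 45
    -- iteration 2/2 --
    PD: pen down
    RT 45: heading 45 -> 0
  ]
]
Final: pos=(0,0), heading=0, 2 segment(s) drawn

Segment lengths:
  seg 1: (0,0) -> (0,-13), length = 13
  seg 2: (0,-13) -> (0,0), length = 13
Total = 26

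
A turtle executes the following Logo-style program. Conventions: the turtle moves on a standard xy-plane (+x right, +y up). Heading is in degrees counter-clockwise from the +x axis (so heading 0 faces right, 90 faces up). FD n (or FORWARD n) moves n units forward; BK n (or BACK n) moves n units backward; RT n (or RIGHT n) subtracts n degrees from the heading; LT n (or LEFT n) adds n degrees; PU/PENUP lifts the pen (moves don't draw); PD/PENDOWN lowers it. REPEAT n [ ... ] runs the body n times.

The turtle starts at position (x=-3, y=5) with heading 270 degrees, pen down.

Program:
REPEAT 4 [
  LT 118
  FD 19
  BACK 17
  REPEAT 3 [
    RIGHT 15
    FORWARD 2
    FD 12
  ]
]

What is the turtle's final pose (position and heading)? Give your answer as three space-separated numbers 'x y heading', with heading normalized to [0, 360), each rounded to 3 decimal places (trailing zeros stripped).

Executing turtle program step by step:
Start: pos=(-3,5), heading=270, pen down
REPEAT 4 [
  -- iteration 1/4 --
  LT 118: heading 270 -> 28
  FD 19: (-3,5) -> (13.776,13.92) [heading=28, draw]
  BK 17: (13.776,13.92) -> (-1.234,5.939) [heading=28, draw]
  REPEAT 3 [
    -- iteration 1/3 --
    RT 15: heading 28 -> 13
    FD 2: (-1.234,5.939) -> (0.715,6.389) [heading=13, draw]
    FD 12: (0.715,6.389) -> (12.407,9.088) [heading=13, draw]
    -- iteration 2/3 --
    RT 15: heading 13 -> 358
    FD 2: (12.407,9.088) -> (14.406,9.018) [heading=358, draw]
    FD 12: (14.406,9.018) -> (26.399,8.6) [heading=358, draw]
    -- iteration 3/3 --
    RT 15: heading 358 -> 343
    FD 2: (26.399,8.6) -> (28.311,8.015) [heading=343, draw]
    FD 12: (28.311,8.015) -> (39.787,4.506) [heading=343, draw]
  ]
  -- iteration 2/4 --
  LT 118: heading 343 -> 101
  FD 19: (39.787,4.506) -> (36.161,23.157) [heading=101, draw]
  BK 17: (36.161,23.157) -> (39.405,6.47) [heading=101, draw]
  REPEAT 3 [
    -- iteration 1/3 --
    RT 15: heading 101 -> 86
    FD 2: (39.405,6.47) -> (39.545,8.465) [heading=86, draw]
    FD 12: (39.545,8.465) -> (40.382,20.436) [heading=86, draw]
    -- iteration 2/3 --
    RT 15: heading 86 -> 71
    FD 2: (40.382,20.436) -> (41.033,22.327) [heading=71, draw]
    FD 12: (41.033,22.327) -> (44.94,33.673) [heading=71, draw]
    -- iteration 3/3 --
    RT 15: heading 71 -> 56
    FD 2: (44.94,33.673) -> (46.058,35.331) [heading=56, draw]
    FD 12: (46.058,35.331) -> (52.768,45.279) [heading=56, draw]
  ]
  -- iteration 3/4 --
  LT 118: heading 56 -> 174
  FD 19: (52.768,45.279) -> (33.873,47.265) [heading=174, draw]
  BK 17: (33.873,47.265) -> (50.779,45.488) [heading=174, draw]
  REPEAT 3 [
    -- iteration 1/3 --
    RT 15: heading 174 -> 159
    FD 2: (50.779,45.488) -> (48.912,46.205) [heading=159, draw]
    FD 12: (48.912,46.205) -> (37.709,50.506) [heading=159, draw]
    -- iteration 2/3 --
    RT 15: heading 159 -> 144
    FD 2: (37.709,50.506) -> (36.091,51.681) [heading=144, draw]
    FD 12: (36.091,51.681) -> (26.383,58.735) [heading=144, draw]
    -- iteration 3/3 --
    RT 15: heading 144 -> 129
    FD 2: (26.383,58.735) -> (25.124,60.289) [heading=129, draw]
    FD 12: (25.124,60.289) -> (17.573,69.615) [heading=129, draw]
  ]
  -- iteration 4/4 --
  LT 118: heading 129 -> 247
  FD 19: (17.573,69.615) -> (10.149,52.125) [heading=247, draw]
  BK 17: (10.149,52.125) -> (16.791,67.774) [heading=247, draw]
  REPEAT 3 [
    -- iteration 1/3 --
    RT 15: heading 247 -> 232
    FD 2: (16.791,67.774) -> (15.56,66.198) [heading=232, draw]
    FD 12: (15.56,66.198) -> (8.172,56.741) [heading=232, draw]
    -- iteration 2/3 --
    RT 15: heading 232 -> 217
    FD 2: (8.172,56.741) -> (6.575,55.538) [heading=217, draw]
    FD 12: (6.575,55.538) -> (-3.009,48.316) [heading=217, draw]
    -- iteration 3/3 --
    RT 15: heading 217 -> 202
    FD 2: (-3.009,48.316) -> (-4.863,47.567) [heading=202, draw]
    FD 12: (-4.863,47.567) -> (-15.99,43.072) [heading=202, draw]
  ]
]
Final: pos=(-15.99,43.072), heading=202, 32 segment(s) drawn

Answer: -15.99 43.072 202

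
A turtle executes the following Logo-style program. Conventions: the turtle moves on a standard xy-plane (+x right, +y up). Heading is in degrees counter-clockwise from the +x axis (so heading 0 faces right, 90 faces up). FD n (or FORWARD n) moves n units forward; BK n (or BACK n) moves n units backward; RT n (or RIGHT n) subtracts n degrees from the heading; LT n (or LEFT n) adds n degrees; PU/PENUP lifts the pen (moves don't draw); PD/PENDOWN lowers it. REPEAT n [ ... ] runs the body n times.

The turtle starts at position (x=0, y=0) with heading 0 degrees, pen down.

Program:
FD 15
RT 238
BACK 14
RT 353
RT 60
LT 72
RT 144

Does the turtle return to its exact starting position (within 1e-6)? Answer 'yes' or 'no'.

Answer: no

Derivation:
Executing turtle program step by step:
Start: pos=(0,0), heading=0, pen down
FD 15: (0,0) -> (15,0) [heading=0, draw]
RT 238: heading 0 -> 122
BK 14: (15,0) -> (22.419,-11.873) [heading=122, draw]
RT 353: heading 122 -> 129
RT 60: heading 129 -> 69
LT 72: heading 69 -> 141
RT 144: heading 141 -> 357
Final: pos=(22.419,-11.873), heading=357, 2 segment(s) drawn

Start position: (0, 0)
Final position: (22.419, -11.873)
Distance = 25.369; >= 1e-6 -> NOT closed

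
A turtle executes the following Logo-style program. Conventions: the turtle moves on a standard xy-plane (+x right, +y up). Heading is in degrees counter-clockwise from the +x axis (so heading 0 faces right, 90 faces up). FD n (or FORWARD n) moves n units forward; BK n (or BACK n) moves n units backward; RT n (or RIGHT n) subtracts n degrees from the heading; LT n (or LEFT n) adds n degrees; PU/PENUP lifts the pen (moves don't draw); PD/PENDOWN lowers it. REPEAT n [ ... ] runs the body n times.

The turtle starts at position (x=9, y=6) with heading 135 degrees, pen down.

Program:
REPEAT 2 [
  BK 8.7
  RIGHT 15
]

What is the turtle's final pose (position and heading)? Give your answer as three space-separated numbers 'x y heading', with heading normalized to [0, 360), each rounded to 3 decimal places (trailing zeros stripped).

Answer: 19.502 -7.686 105

Derivation:
Executing turtle program step by step:
Start: pos=(9,6), heading=135, pen down
REPEAT 2 [
  -- iteration 1/2 --
  BK 8.7: (9,6) -> (15.152,-0.152) [heading=135, draw]
  RT 15: heading 135 -> 120
  -- iteration 2/2 --
  BK 8.7: (15.152,-0.152) -> (19.502,-7.686) [heading=120, draw]
  RT 15: heading 120 -> 105
]
Final: pos=(19.502,-7.686), heading=105, 2 segment(s) drawn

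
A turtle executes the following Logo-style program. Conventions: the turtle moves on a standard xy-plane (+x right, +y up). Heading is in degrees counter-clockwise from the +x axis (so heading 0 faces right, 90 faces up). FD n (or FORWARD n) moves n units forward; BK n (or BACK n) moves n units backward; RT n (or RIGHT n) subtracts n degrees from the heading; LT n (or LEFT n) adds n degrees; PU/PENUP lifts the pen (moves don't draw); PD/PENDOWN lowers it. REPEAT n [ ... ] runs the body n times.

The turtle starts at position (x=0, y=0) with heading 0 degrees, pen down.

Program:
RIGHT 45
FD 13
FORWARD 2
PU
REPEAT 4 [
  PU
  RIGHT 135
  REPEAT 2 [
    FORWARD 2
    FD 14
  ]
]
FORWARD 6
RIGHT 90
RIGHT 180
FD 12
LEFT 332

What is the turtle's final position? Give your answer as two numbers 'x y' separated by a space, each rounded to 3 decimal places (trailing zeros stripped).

Answer: -34.121 -1.594

Derivation:
Executing turtle program step by step:
Start: pos=(0,0), heading=0, pen down
RT 45: heading 0 -> 315
FD 13: (0,0) -> (9.192,-9.192) [heading=315, draw]
FD 2: (9.192,-9.192) -> (10.607,-10.607) [heading=315, draw]
PU: pen up
REPEAT 4 [
  -- iteration 1/4 --
  PU: pen up
  RT 135: heading 315 -> 180
  REPEAT 2 [
    -- iteration 1/2 --
    FD 2: (10.607,-10.607) -> (8.607,-10.607) [heading=180, move]
    FD 14: (8.607,-10.607) -> (-5.393,-10.607) [heading=180, move]
    -- iteration 2/2 --
    FD 2: (-5.393,-10.607) -> (-7.393,-10.607) [heading=180, move]
    FD 14: (-7.393,-10.607) -> (-21.393,-10.607) [heading=180, move]
  ]
  -- iteration 2/4 --
  PU: pen up
  RT 135: heading 180 -> 45
  REPEAT 2 [
    -- iteration 1/2 --
    FD 2: (-21.393,-10.607) -> (-19.979,-9.192) [heading=45, move]
    FD 14: (-19.979,-9.192) -> (-10.08,0.707) [heading=45, move]
    -- iteration 2/2 --
    FD 2: (-10.08,0.707) -> (-8.665,2.121) [heading=45, move]
    FD 14: (-8.665,2.121) -> (1.234,12.021) [heading=45, move]
  ]
  -- iteration 3/4 --
  PU: pen up
  RT 135: heading 45 -> 270
  REPEAT 2 [
    -- iteration 1/2 --
    FD 2: (1.234,12.021) -> (1.234,10.021) [heading=270, move]
    FD 14: (1.234,10.021) -> (1.234,-3.979) [heading=270, move]
    -- iteration 2/2 --
    FD 2: (1.234,-3.979) -> (1.234,-5.979) [heading=270, move]
    FD 14: (1.234,-5.979) -> (1.234,-19.979) [heading=270, move]
  ]
  -- iteration 4/4 --
  PU: pen up
  RT 135: heading 270 -> 135
  REPEAT 2 [
    -- iteration 1/2 --
    FD 2: (1.234,-19.979) -> (-0.18,-18.565) [heading=135, move]
    FD 14: (-0.18,-18.565) -> (-10.08,-8.665) [heading=135, move]
    -- iteration 2/2 --
    FD 2: (-10.08,-8.665) -> (-11.494,-7.251) [heading=135, move]
    FD 14: (-11.494,-7.251) -> (-21.393,2.648) [heading=135, move]
  ]
]
FD 6: (-21.393,2.648) -> (-25.636,6.891) [heading=135, move]
RT 90: heading 135 -> 45
RT 180: heading 45 -> 225
FD 12: (-25.636,6.891) -> (-34.121,-1.594) [heading=225, move]
LT 332: heading 225 -> 197
Final: pos=(-34.121,-1.594), heading=197, 2 segment(s) drawn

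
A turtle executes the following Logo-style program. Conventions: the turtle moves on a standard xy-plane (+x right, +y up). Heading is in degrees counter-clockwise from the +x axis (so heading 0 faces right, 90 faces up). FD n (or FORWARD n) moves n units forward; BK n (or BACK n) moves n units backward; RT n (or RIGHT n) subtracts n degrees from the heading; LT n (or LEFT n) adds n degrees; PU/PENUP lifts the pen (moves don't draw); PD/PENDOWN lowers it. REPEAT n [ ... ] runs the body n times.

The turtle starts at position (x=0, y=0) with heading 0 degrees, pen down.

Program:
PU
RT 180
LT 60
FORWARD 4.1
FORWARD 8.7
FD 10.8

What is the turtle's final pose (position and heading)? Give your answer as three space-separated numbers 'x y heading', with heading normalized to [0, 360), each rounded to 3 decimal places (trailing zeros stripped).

Answer: -11.8 -20.438 240

Derivation:
Executing turtle program step by step:
Start: pos=(0,0), heading=0, pen down
PU: pen up
RT 180: heading 0 -> 180
LT 60: heading 180 -> 240
FD 4.1: (0,0) -> (-2.05,-3.551) [heading=240, move]
FD 8.7: (-2.05,-3.551) -> (-6.4,-11.085) [heading=240, move]
FD 10.8: (-6.4,-11.085) -> (-11.8,-20.438) [heading=240, move]
Final: pos=(-11.8,-20.438), heading=240, 0 segment(s) drawn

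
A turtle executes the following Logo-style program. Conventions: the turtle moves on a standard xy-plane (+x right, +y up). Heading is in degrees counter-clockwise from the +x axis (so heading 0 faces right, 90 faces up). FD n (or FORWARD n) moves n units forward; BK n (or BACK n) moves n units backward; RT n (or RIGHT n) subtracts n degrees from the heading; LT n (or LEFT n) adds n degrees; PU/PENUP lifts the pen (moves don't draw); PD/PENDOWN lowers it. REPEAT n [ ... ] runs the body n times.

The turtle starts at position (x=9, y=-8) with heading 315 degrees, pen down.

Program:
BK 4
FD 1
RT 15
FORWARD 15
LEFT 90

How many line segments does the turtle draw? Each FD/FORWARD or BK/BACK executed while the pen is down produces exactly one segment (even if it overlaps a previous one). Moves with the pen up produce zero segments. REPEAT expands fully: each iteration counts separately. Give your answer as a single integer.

Answer: 3

Derivation:
Executing turtle program step by step:
Start: pos=(9,-8), heading=315, pen down
BK 4: (9,-8) -> (6.172,-5.172) [heading=315, draw]
FD 1: (6.172,-5.172) -> (6.879,-5.879) [heading=315, draw]
RT 15: heading 315 -> 300
FD 15: (6.879,-5.879) -> (14.379,-18.869) [heading=300, draw]
LT 90: heading 300 -> 30
Final: pos=(14.379,-18.869), heading=30, 3 segment(s) drawn
Segments drawn: 3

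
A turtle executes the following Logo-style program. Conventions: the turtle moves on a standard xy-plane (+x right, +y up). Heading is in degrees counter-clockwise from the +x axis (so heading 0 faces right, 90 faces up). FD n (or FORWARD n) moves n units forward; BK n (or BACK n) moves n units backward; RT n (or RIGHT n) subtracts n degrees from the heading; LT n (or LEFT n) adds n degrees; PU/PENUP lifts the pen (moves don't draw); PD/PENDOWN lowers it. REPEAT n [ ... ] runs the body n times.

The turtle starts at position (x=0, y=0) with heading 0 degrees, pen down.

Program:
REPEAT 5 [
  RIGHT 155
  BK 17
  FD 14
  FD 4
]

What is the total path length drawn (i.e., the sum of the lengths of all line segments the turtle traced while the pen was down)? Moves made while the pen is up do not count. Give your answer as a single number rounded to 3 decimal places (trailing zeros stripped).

Executing turtle program step by step:
Start: pos=(0,0), heading=0, pen down
REPEAT 5 [
  -- iteration 1/5 --
  RT 155: heading 0 -> 205
  BK 17: (0,0) -> (15.407,7.185) [heading=205, draw]
  FD 14: (15.407,7.185) -> (2.719,1.268) [heading=205, draw]
  FD 4: (2.719,1.268) -> (-0.906,-0.423) [heading=205, draw]
  -- iteration 2/5 --
  RT 155: heading 205 -> 50
  BK 17: (-0.906,-0.423) -> (-11.834,-13.445) [heading=50, draw]
  FD 14: (-11.834,-13.445) -> (-2.835,-2.721) [heading=50, draw]
  FD 4: (-2.835,-2.721) -> (-0.264,0.343) [heading=50, draw]
  -- iteration 3/5 --
  RT 155: heading 50 -> 255
  BK 17: (-0.264,0.343) -> (4.136,16.764) [heading=255, draw]
  FD 14: (4.136,16.764) -> (0.513,3.241) [heading=255, draw]
  FD 4: (0.513,3.241) -> (-0.522,-0.622) [heading=255, draw]
  -- iteration 4/5 --
  RT 155: heading 255 -> 100
  BK 17: (-0.522,-0.622) -> (2.43,-17.364) [heading=100, draw]
  FD 14: (2.43,-17.364) -> (-0.001,-3.577) [heading=100, draw]
  FD 4: (-0.001,-3.577) -> (-0.696,0.362) [heading=100, draw]
  -- iteration 5/5 --
  RT 155: heading 100 -> 305
  BK 17: (-0.696,0.362) -> (-10.447,14.288) [heading=305, draw]
  FD 14: (-10.447,14.288) -> (-2.417,2.82) [heading=305, draw]
  FD 4: (-2.417,2.82) -> (-0.122,-0.457) [heading=305, draw]
]
Final: pos=(-0.122,-0.457), heading=305, 15 segment(s) drawn

Segment lengths:
  seg 1: (0,0) -> (15.407,7.185), length = 17
  seg 2: (15.407,7.185) -> (2.719,1.268), length = 14
  seg 3: (2.719,1.268) -> (-0.906,-0.423), length = 4
  seg 4: (-0.906,-0.423) -> (-11.834,-13.445), length = 17
  seg 5: (-11.834,-13.445) -> (-2.835,-2.721), length = 14
  seg 6: (-2.835,-2.721) -> (-0.264,0.343), length = 4
  seg 7: (-0.264,0.343) -> (4.136,16.764), length = 17
  seg 8: (4.136,16.764) -> (0.513,3.241), length = 14
  seg 9: (0.513,3.241) -> (-0.522,-0.622), length = 4
  seg 10: (-0.522,-0.622) -> (2.43,-17.364), length = 17
  seg 11: (2.43,-17.364) -> (-0.001,-3.577), length = 14
  seg 12: (-0.001,-3.577) -> (-0.696,0.362), length = 4
  seg 13: (-0.696,0.362) -> (-10.447,14.288), length = 17
  seg 14: (-10.447,14.288) -> (-2.417,2.82), length = 14
  seg 15: (-2.417,2.82) -> (-0.122,-0.457), length = 4
Total = 175

Answer: 175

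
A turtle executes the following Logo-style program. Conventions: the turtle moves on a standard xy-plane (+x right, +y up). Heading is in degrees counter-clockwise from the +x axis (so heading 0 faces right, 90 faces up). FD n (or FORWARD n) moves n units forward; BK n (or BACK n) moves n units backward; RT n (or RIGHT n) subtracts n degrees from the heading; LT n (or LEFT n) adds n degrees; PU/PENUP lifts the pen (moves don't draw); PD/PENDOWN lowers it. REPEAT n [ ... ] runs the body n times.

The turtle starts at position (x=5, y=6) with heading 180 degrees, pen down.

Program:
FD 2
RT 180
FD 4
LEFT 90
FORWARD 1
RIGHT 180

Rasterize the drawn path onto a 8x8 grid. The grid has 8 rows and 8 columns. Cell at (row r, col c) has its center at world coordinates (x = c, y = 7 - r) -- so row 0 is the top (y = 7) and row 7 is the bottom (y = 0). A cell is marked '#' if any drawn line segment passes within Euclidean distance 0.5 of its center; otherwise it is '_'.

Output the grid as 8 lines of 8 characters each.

Answer: _______#
___#####
________
________
________
________
________
________

Derivation:
Segment 0: (5,6) -> (3,6)
Segment 1: (3,6) -> (7,6)
Segment 2: (7,6) -> (7,7)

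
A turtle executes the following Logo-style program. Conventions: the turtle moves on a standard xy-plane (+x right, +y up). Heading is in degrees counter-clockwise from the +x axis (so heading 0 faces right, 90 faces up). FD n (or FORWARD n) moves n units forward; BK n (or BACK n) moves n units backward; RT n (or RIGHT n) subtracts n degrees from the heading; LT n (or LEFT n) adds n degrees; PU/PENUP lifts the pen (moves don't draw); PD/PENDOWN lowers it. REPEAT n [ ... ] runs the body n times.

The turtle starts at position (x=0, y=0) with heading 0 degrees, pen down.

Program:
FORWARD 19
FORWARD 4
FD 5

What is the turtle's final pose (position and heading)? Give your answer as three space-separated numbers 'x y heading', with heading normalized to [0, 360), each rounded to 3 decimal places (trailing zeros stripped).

Executing turtle program step by step:
Start: pos=(0,0), heading=0, pen down
FD 19: (0,0) -> (19,0) [heading=0, draw]
FD 4: (19,0) -> (23,0) [heading=0, draw]
FD 5: (23,0) -> (28,0) [heading=0, draw]
Final: pos=(28,0), heading=0, 3 segment(s) drawn

Answer: 28 0 0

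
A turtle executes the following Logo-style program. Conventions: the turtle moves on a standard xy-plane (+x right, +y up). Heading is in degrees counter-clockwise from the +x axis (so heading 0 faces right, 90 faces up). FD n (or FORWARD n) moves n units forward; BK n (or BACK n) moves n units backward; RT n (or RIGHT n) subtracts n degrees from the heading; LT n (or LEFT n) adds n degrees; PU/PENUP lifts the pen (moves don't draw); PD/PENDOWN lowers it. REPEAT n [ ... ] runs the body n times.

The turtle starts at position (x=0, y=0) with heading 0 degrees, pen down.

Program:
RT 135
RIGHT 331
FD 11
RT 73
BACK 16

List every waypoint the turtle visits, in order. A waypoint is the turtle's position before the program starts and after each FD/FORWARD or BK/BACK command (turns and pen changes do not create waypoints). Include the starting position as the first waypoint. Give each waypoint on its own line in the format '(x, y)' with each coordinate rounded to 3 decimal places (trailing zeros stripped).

Executing turtle program step by step:
Start: pos=(0,0), heading=0, pen down
RT 135: heading 0 -> 225
RT 331: heading 225 -> 254
FD 11: (0,0) -> (-3.032,-10.574) [heading=254, draw]
RT 73: heading 254 -> 181
BK 16: (-3.032,-10.574) -> (12.966,-10.295) [heading=181, draw]
Final: pos=(12.966,-10.295), heading=181, 2 segment(s) drawn
Waypoints (3 total):
(0, 0)
(-3.032, -10.574)
(12.966, -10.295)

Answer: (0, 0)
(-3.032, -10.574)
(12.966, -10.295)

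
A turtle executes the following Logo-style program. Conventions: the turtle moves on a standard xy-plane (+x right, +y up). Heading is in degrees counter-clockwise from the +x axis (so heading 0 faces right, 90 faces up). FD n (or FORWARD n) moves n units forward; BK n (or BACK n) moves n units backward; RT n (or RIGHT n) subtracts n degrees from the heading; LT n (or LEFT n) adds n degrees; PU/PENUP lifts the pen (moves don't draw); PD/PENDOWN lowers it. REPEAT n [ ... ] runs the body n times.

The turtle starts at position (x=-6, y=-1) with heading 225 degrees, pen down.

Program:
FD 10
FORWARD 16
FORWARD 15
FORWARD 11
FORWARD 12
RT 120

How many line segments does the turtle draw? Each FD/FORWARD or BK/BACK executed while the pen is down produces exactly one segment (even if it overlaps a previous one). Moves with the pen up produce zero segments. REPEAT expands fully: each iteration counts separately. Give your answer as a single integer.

Executing turtle program step by step:
Start: pos=(-6,-1), heading=225, pen down
FD 10: (-6,-1) -> (-13.071,-8.071) [heading=225, draw]
FD 16: (-13.071,-8.071) -> (-24.385,-19.385) [heading=225, draw]
FD 15: (-24.385,-19.385) -> (-34.991,-29.991) [heading=225, draw]
FD 11: (-34.991,-29.991) -> (-42.77,-37.77) [heading=225, draw]
FD 12: (-42.77,-37.77) -> (-51.255,-46.255) [heading=225, draw]
RT 120: heading 225 -> 105
Final: pos=(-51.255,-46.255), heading=105, 5 segment(s) drawn
Segments drawn: 5

Answer: 5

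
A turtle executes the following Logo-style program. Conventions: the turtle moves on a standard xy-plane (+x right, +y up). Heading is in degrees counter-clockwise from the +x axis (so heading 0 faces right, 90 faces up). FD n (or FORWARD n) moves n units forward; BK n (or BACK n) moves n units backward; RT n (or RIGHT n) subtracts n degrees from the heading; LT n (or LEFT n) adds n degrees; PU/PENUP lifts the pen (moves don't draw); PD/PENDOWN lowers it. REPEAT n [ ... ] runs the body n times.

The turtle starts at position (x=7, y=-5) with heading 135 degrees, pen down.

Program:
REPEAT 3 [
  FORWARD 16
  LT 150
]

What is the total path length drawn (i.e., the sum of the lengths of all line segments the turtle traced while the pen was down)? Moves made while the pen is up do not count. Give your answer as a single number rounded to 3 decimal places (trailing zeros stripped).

Answer: 48

Derivation:
Executing turtle program step by step:
Start: pos=(7,-5), heading=135, pen down
REPEAT 3 [
  -- iteration 1/3 --
  FD 16: (7,-5) -> (-4.314,6.314) [heading=135, draw]
  LT 150: heading 135 -> 285
  -- iteration 2/3 --
  FD 16: (-4.314,6.314) -> (-0.173,-9.141) [heading=285, draw]
  LT 150: heading 285 -> 75
  -- iteration 3/3 --
  FD 16: (-0.173,-9.141) -> (3.969,6.314) [heading=75, draw]
  LT 150: heading 75 -> 225
]
Final: pos=(3.969,6.314), heading=225, 3 segment(s) drawn

Segment lengths:
  seg 1: (7,-5) -> (-4.314,6.314), length = 16
  seg 2: (-4.314,6.314) -> (-0.173,-9.141), length = 16
  seg 3: (-0.173,-9.141) -> (3.969,6.314), length = 16
Total = 48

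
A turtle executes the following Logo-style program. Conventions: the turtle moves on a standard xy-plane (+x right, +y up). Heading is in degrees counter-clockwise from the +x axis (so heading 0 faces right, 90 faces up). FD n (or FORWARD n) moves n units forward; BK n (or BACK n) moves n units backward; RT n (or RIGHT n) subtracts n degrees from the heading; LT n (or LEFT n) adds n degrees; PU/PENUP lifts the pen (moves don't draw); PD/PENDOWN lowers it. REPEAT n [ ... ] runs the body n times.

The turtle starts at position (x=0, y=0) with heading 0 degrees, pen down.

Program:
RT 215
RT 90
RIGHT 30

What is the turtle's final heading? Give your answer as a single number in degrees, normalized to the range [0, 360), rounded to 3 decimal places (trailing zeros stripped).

Answer: 25

Derivation:
Executing turtle program step by step:
Start: pos=(0,0), heading=0, pen down
RT 215: heading 0 -> 145
RT 90: heading 145 -> 55
RT 30: heading 55 -> 25
Final: pos=(0,0), heading=25, 0 segment(s) drawn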